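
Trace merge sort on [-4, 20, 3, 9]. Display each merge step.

Divide and conquer:
  Merge [-4] + [20] -> [-4, 20]
  Merge [3] + [9] -> [3, 9]
  Merge [-4, 20] + [3, 9] -> [-4, 3, 9, 20]


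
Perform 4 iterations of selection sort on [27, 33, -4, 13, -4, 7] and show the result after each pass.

Pass 1: Select minimum -4 at index 2, swap -> [-4, 33, 27, 13, -4, 7]
Pass 2: Select minimum -4 at index 4, swap -> [-4, -4, 27, 13, 33, 7]
Pass 3: Select minimum 7 at index 5, swap -> [-4, -4, 7, 13, 33, 27]
Pass 4: Select minimum 13 at index 3, swap -> [-4, -4, 7, 13, 33, 27]


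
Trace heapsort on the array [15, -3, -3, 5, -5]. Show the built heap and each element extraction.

Build heap: [15, 5, -3, -3, -5]
Extract 15: [5, -3, -3, -5, 15]
Extract 5: [-3, -5, -3, 5, 15]
Extract -3: [-3, -5, -3, 5, 15]
Extract -3: [-5, -3, -3, 5, 15]


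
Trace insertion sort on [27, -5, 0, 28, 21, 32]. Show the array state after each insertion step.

First element 27 is already 'sorted'
Insert -5: shifted 1 elements -> [-5, 27, 0, 28, 21, 32]
Insert 0: shifted 1 elements -> [-5, 0, 27, 28, 21, 32]
Insert 28: shifted 0 elements -> [-5, 0, 27, 28, 21, 32]
Insert 21: shifted 2 elements -> [-5, 0, 21, 27, 28, 32]
Insert 32: shifted 0 elements -> [-5, 0, 21, 27, 28, 32]


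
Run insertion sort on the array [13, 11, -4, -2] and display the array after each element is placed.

First element 13 is already 'sorted'
Insert 11: shifted 1 elements -> [11, 13, -4, -2]
Insert -4: shifted 2 elements -> [-4, 11, 13, -2]
Insert -2: shifted 2 elements -> [-4, -2, 11, 13]


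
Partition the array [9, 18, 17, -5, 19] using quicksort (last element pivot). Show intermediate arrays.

Partition 1: pivot=19 at index 4 -> [9, 18, 17, -5, 19]
Partition 2: pivot=-5 at index 0 -> [-5, 18, 17, 9, 19]
Partition 3: pivot=9 at index 1 -> [-5, 9, 17, 18, 19]
Partition 4: pivot=18 at index 3 -> [-5, 9, 17, 18, 19]


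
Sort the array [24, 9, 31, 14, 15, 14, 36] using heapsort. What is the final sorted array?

Build heap: [36, 15, 31, 14, 9, 14, 24]
Extract 36: [31, 15, 24, 14, 9, 14, 36]
Extract 31: [24, 15, 14, 14, 9, 31, 36]
Extract 24: [15, 14, 14, 9, 24, 31, 36]
Extract 15: [14, 9, 14, 15, 24, 31, 36]
Extract 14: [14, 9, 14, 15, 24, 31, 36]
Extract 14: [9, 14, 14, 15, 24, 31, 36]


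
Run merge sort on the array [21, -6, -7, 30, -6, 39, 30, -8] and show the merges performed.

Divide and conquer:
  Merge [21] + [-6] -> [-6, 21]
  Merge [-7] + [30] -> [-7, 30]
  Merge [-6, 21] + [-7, 30] -> [-7, -6, 21, 30]
  Merge [-6] + [39] -> [-6, 39]
  Merge [30] + [-8] -> [-8, 30]
  Merge [-6, 39] + [-8, 30] -> [-8, -6, 30, 39]
  Merge [-7, -6, 21, 30] + [-8, -6, 30, 39] -> [-8, -7, -6, -6, 21, 30, 30, 39]


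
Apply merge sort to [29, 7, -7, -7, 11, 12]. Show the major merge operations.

Divide and conquer:
  Merge [7] + [-7] -> [-7, 7]
  Merge [29] + [-7, 7] -> [-7, 7, 29]
  Merge [11] + [12] -> [11, 12]
  Merge [-7] + [11, 12] -> [-7, 11, 12]
  Merge [-7, 7, 29] + [-7, 11, 12] -> [-7, -7, 7, 11, 12, 29]


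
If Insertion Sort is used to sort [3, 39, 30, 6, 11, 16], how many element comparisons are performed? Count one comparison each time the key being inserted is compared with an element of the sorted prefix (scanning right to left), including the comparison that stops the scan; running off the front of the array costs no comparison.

Insert 39: 3 <= 39 (stop) = 1 comparison(s) -> [3, 39, 30, 6, 11, 16]
Insert 30: 39 > 30 (shift), 3 <= 30 (stop) = 2 comparison(s) -> [3, 30, 39, 6, 11, 16]
Insert 6: 39 > 6 (shift), 30 > 6 (shift), 3 <= 6 (stop) = 3 comparison(s) -> [3, 6, 30, 39, 11, 16]
Insert 11: 39 > 11 (shift), 30 > 11 (shift), 6 <= 11 (stop) = 3 comparison(s) -> [3, 6, 11, 30, 39, 16]
Insert 16: 39 > 16 (shift), 30 > 16 (shift), 11 <= 16 (stop) = 3 comparison(s) -> [3, 6, 11, 16, 30, 39]
Total comparisons: 1 + 2 + 3 + 3 + 3 = 12


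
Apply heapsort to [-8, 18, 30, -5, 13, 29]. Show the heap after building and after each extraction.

Build heap: [30, 18, 29, -5, 13, -8]
Extract 30: [29, 18, -8, -5, 13, 30]
Extract 29: [18, 13, -8, -5, 29, 30]
Extract 18: [13, -5, -8, 18, 29, 30]
Extract 13: [-5, -8, 13, 18, 29, 30]
Extract -5: [-8, -5, 13, 18, 29, 30]


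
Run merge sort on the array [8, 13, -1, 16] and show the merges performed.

Divide and conquer:
  Merge [8] + [13] -> [8, 13]
  Merge [-1] + [16] -> [-1, 16]
  Merge [8, 13] + [-1, 16] -> [-1, 8, 13, 16]


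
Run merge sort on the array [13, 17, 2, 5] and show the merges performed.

Divide and conquer:
  Merge [13] + [17] -> [13, 17]
  Merge [2] + [5] -> [2, 5]
  Merge [13, 17] + [2, 5] -> [2, 5, 13, 17]


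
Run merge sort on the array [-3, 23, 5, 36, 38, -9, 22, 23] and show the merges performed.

Divide and conquer:
  Merge [-3] + [23] -> [-3, 23]
  Merge [5] + [36] -> [5, 36]
  Merge [-3, 23] + [5, 36] -> [-3, 5, 23, 36]
  Merge [38] + [-9] -> [-9, 38]
  Merge [22] + [23] -> [22, 23]
  Merge [-9, 38] + [22, 23] -> [-9, 22, 23, 38]
  Merge [-3, 5, 23, 36] + [-9, 22, 23, 38] -> [-9, -3, 5, 22, 23, 23, 36, 38]


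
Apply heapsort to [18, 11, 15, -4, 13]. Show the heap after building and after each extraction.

Build heap: [18, 13, 15, -4, 11]
Extract 18: [15, 13, 11, -4, 18]
Extract 15: [13, -4, 11, 15, 18]
Extract 13: [11, -4, 13, 15, 18]
Extract 11: [-4, 11, 13, 15, 18]


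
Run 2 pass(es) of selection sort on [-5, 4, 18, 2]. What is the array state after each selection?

Pass 1: Select minimum -5 at index 0, swap -> [-5, 4, 18, 2]
Pass 2: Select minimum 2 at index 3, swap -> [-5, 2, 18, 4]


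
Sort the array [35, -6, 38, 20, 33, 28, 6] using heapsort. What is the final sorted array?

Build heap: [38, 33, 35, 20, -6, 28, 6]
Extract 38: [35, 33, 28, 20, -6, 6, 38]
Extract 35: [33, 20, 28, 6, -6, 35, 38]
Extract 33: [28, 20, -6, 6, 33, 35, 38]
Extract 28: [20, 6, -6, 28, 33, 35, 38]
Extract 20: [6, -6, 20, 28, 33, 35, 38]
Extract 6: [-6, 6, 20, 28, 33, 35, 38]


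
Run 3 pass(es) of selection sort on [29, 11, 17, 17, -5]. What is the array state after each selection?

Pass 1: Select minimum -5 at index 4, swap -> [-5, 11, 17, 17, 29]
Pass 2: Select minimum 11 at index 1, swap -> [-5, 11, 17, 17, 29]
Pass 3: Select minimum 17 at index 2, swap -> [-5, 11, 17, 17, 29]


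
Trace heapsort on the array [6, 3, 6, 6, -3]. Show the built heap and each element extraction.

Build heap: [6, 6, 6, 3, -3]
Extract 6: [6, 3, 6, -3, 6]
Extract 6: [6, 3, -3, 6, 6]
Extract 6: [3, -3, 6, 6, 6]
Extract 3: [-3, 3, 6, 6, 6]


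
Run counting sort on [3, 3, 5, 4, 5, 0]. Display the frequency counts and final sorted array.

Count array: [1, 0, 0, 2, 1, 2]
(count[i] = number of elements equal to i)
Cumulative count: [1, 1, 1, 3, 4, 6]
Sorted: [0, 3, 3, 4, 5, 5]


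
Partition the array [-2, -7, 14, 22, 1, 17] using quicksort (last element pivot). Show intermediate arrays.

Partition 1: pivot=17 at index 4 -> [-2, -7, 14, 1, 17, 22]
Partition 2: pivot=1 at index 2 -> [-2, -7, 1, 14, 17, 22]
Partition 3: pivot=-7 at index 0 -> [-7, -2, 1, 14, 17, 22]


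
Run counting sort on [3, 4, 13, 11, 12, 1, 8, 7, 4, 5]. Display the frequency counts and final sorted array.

Count array: [0, 1, 0, 1, 2, 1, 0, 1, 1, 0, 0, 1, 1, 1]
(count[i] = number of elements equal to i)
Cumulative count: [0, 1, 1, 2, 4, 5, 5, 6, 7, 7, 7, 8, 9, 10]
Sorted: [1, 3, 4, 4, 5, 7, 8, 11, 12, 13]


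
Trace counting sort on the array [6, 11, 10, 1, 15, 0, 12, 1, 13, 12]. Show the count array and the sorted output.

Count array: [1, 2, 0, 0, 0, 0, 1, 0, 0, 0, 1, 1, 2, 1, 0, 1]
(count[i] = number of elements equal to i)
Cumulative count: [1, 3, 3, 3, 3, 3, 4, 4, 4, 4, 5, 6, 8, 9, 9, 10]
Sorted: [0, 1, 1, 6, 10, 11, 12, 12, 13, 15]


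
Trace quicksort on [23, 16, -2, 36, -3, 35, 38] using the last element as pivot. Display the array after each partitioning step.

Partition 1: pivot=38 at index 6 -> [23, 16, -2, 36, -3, 35, 38]
Partition 2: pivot=35 at index 4 -> [23, 16, -2, -3, 35, 36, 38]
Partition 3: pivot=-3 at index 0 -> [-3, 16, -2, 23, 35, 36, 38]
Partition 4: pivot=23 at index 3 -> [-3, 16, -2, 23, 35, 36, 38]
Partition 5: pivot=-2 at index 1 -> [-3, -2, 16, 23, 35, 36, 38]


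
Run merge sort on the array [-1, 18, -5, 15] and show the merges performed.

Divide and conquer:
  Merge [-1] + [18] -> [-1, 18]
  Merge [-5] + [15] -> [-5, 15]
  Merge [-1, 18] + [-5, 15] -> [-5, -1, 15, 18]


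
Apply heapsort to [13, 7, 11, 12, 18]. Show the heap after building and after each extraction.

Build heap: [18, 13, 11, 12, 7]
Extract 18: [13, 12, 11, 7, 18]
Extract 13: [12, 7, 11, 13, 18]
Extract 12: [11, 7, 12, 13, 18]
Extract 11: [7, 11, 12, 13, 18]


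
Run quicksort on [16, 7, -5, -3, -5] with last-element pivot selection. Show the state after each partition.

Partition 1: pivot=-5 at index 1 -> [-5, -5, 16, -3, 7]
Partition 2: pivot=7 at index 3 -> [-5, -5, -3, 7, 16]


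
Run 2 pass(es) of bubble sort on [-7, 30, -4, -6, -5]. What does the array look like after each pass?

After pass 1: [-7, -4, -6, -5, 30] (3 swaps)
After pass 2: [-7, -6, -5, -4, 30] (2 swaps)
Total swaps: 5


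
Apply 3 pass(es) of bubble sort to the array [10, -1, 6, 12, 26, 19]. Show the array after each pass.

After pass 1: [-1, 6, 10, 12, 19, 26] (3 swaps)
After pass 2: [-1, 6, 10, 12, 19, 26] (0 swaps)
After pass 3: [-1, 6, 10, 12, 19, 26] (0 swaps)
Total swaps: 3


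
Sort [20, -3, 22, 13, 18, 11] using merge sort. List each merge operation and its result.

Divide and conquer:
  Merge [-3] + [22] -> [-3, 22]
  Merge [20] + [-3, 22] -> [-3, 20, 22]
  Merge [18] + [11] -> [11, 18]
  Merge [13] + [11, 18] -> [11, 13, 18]
  Merge [-3, 20, 22] + [11, 13, 18] -> [-3, 11, 13, 18, 20, 22]


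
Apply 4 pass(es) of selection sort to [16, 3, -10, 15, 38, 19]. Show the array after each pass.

Pass 1: Select minimum -10 at index 2, swap -> [-10, 3, 16, 15, 38, 19]
Pass 2: Select minimum 3 at index 1, swap -> [-10, 3, 16, 15, 38, 19]
Pass 3: Select minimum 15 at index 3, swap -> [-10, 3, 15, 16, 38, 19]
Pass 4: Select minimum 16 at index 3, swap -> [-10, 3, 15, 16, 38, 19]


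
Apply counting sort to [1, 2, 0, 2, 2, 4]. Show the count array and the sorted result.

Count array: [1, 1, 3, 0, 1]
(count[i] = number of elements equal to i)
Cumulative count: [1, 2, 5, 5, 6]
Sorted: [0, 1, 2, 2, 2, 4]


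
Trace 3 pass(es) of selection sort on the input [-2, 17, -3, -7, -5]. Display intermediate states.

Pass 1: Select minimum -7 at index 3, swap -> [-7, 17, -3, -2, -5]
Pass 2: Select minimum -5 at index 4, swap -> [-7, -5, -3, -2, 17]
Pass 3: Select minimum -3 at index 2, swap -> [-7, -5, -3, -2, 17]


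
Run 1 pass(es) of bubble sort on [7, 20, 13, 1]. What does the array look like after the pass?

After pass 1: [7, 13, 1, 20] (2 swaps)
Total swaps: 2


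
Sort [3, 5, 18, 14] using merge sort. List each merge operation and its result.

Divide and conquer:
  Merge [3] + [5] -> [3, 5]
  Merge [18] + [14] -> [14, 18]
  Merge [3, 5] + [14, 18] -> [3, 5, 14, 18]


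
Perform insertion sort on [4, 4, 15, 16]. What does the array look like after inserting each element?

First element 4 is already 'sorted'
Insert 4: shifted 0 elements -> [4, 4, 15, 16]
Insert 15: shifted 0 elements -> [4, 4, 15, 16]
Insert 16: shifted 0 elements -> [4, 4, 15, 16]


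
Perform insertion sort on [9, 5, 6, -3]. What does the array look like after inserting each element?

First element 9 is already 'sorted'
Insert 5: shifted 1 elements -> [5, 9, 6, -3]
Insert 6: shifted 1 elements -> [5, 6, 9, -3]
Insert -3: shifted 3 elements -> [-3, 5, 6, 9]


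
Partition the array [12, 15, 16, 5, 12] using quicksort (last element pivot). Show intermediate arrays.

Partition 1: pivot=12 at index 2 -> [12, 5, 12, 15, 16]
Partition 2: pivot=5 at index 0 -> [5, 12, 12, 15, 16]
Partition 3: pivot=16 at index 4 -> [5, 12, 12, 15, 16]


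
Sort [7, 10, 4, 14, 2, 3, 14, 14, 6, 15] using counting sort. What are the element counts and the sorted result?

Count array: [0, 0, 1, 1, 1, 0, 1, 1, 0, 0, 1, 0, 0, 0, 3, 1]
(count[i] = number of elements equal to i)
Cumulative count: [0, 0, 1, 2, 3, 3, 4, 5, 5, 5, 6, 6, 6, 6, 9, 10]
Sorted: [2, 3, 4, 6, 7, 10, 14, 14, 14, 15]


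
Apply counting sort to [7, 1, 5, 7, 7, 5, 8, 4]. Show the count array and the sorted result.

Count array: [0, 1, 0, 0, 1, 2, 0, 3, 1]
(count[i] = number of elements equal to i)
Cumulative count: [0, 1, 1, 1, 2, 4, 4, 7, 8]
Sorted: [1, 4, 5, 5, 7, 7, 7, 8]


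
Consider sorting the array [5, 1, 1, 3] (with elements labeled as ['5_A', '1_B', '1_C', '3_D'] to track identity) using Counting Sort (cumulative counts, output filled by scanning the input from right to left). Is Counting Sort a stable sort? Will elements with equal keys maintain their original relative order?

Trace Counting Sort on the labeled array (the key is the number; the letter only tracks identity):
  Counts for values 0..5: [0, 2, 0, 1, 0, 1]
  Cumulative counts: [0, 2, 2, 3, 3, 4]
  Scan right to left: place 3_D at output index 2
  Scan right to left: place 1_C at output index 1
  Scan right to left: place 1_B at output index 0
  Scan right to left: place 5_A at output index 3
  Output: [1_B, 1_C, 3_D, 5_A]
Equal keys:
  value 1: originally 1_B, 1_C; after sorting 1_B, 1_C -> order preserved
All equal keys kept their original relative order. Counting Sort is stable: scanning the input right to left with decreasing cumulative counts places later duplicates at later output positions.
Answer: Stable


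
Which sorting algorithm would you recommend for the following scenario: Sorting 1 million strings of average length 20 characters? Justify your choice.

Best choice: MSD radix sort or Mergesort
Reason: MSD radix sort is a non-comparison sort that buckets the strings by successive character positions, running in time proportional to the total number of characters examined rather than O(n log n) string comparisons; mergesort is a stable O(n log n)-comparison alternative that works for arbitrary variable-length keys


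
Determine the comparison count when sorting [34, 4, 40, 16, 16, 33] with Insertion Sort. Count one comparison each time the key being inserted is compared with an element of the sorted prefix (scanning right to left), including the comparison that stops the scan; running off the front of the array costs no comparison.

Insert 4: 34 > 4 (shift), reached front = 1 comparison(s) -> [4, 34, 40, 16, 16, 33]
Insert 40: 34 <= 40 (stop) = 1 comparison(s) -> [4, 34, 40, 16, 16, 33]
Insert 16: 40 > 16 (shift), 34 > 16 (shift), 4 <= 16 (stop) = 3 comparison(s) -> [4, 16, 34, 40, 16, 33]
Insert 16: 40 > 16 (shift), 34 > 16 (shift), 16 <= 16 (stop) = 3 comparison(s) -> [4, 16, 16, 34, 40, 33]
Insert 33: 40 > 33 (shift), 34 > 33 (shift), 16 <= 33 (stop) = 3 comparison(s) -> [4, 16, 16, 33, 34, 40]
Total comparisons: 1 + 1 + 3 + 3 + 3 = 11


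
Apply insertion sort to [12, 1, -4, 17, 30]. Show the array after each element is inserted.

First element 12 is already 'sorted'
Insert 1: shifted 1 elements -> [1, 12, -4, 17, 30]
Insert -4: shifted 2 elements -> [-4, 1, 12, 17, 30]
Insert 17: shifted 0 elements -> [-4, 1, 12, 17, 30]
Insert 30: shifted 0 elements -> [-4, 1, 12, 17, 30]


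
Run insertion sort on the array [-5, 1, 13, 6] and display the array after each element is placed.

First element -5 is already 'sorted'
Insert 1: shifted 0 elements -> [-5, 1, 13, 6]
Insert 13: shifted 0 elements -> [-5, 1, 13, 6]
Insert 6: shifted 1 elements -> [-5, 1, 6, 13]


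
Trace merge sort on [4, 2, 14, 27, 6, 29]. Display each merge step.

Divide and conquer:
  Merge [2] + [14] -> [2, 14]
  Merge [4] + [2, 14] -> [2, 4, 14]
  Merge [6] + [29] -> [6, 29]
  Merge [27] + [6, 29] -> [6, 27, 29]
  Merge [2, 4, 14] + [6, 27, 29] -> [2, 4, 6, 14, 27, 29]


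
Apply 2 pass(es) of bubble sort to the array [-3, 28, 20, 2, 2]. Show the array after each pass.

After pass 1: [-3, 20, 2, 2, 28] (3 swaps)
After pass 2: [-3, 2, 2, 20, 28] (2 swaps)
Total swaps: 5


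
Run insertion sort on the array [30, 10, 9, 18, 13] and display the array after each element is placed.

First element 30 is already 'sorted'
Insert 10: shifted 1 elements -> [10, 30, 9, 18, 13]
Insert 9: shifted 2 elements -> [9, 10, 30, 18, 13]
Insert 18: shifted 1 elements -> [9, 10, 18, 30, 13]
Insert 13: shifted 2 elements -> [9, 10, 13, 18, 30]


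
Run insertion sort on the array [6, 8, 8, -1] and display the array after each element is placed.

First element 6 is already 'sorted'
Insert 8: shifted 0 elements -> [6, 8, 8, -1]
Insert 8: shifted 0 elements -> [6, 8, 8, -1]
Insert -1: shifted 3 elements -> [-1, 6, 8, 8]


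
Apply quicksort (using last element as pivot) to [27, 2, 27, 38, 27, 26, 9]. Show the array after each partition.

Partition 1: pivot=9 at index 1 -> [2, 9, 27, 38, 27, 26, 27]
Partition 2: pivot=27 at index 5 -> [2, 9, 27, 27, 26, 27, 38]
Partition 3: pivot=26 at index 2 -> [2, 9, 26, 27, 27, 27, 38]
Partition 4: pivot=27 at index 4 -> [2, 9, 26, 27, 27, 27, 38]


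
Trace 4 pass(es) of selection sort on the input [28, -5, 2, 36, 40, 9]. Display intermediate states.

Pass 1: Select minimum -5 at index 1, swap -> [-5, 28, 2, 36, 40, 9]
Pass 2: Select minimum 2 at index 2, swap -> [-5, 2, 28, 36, 40, 9]
Pass 3: Select minimum 9 at index 5, swap -> [-5, 2, 9, 36, 40, 28]
Pass 4: Select minimum 28 at index 5, swap -> [-5, 2, 9, 28, 40, 36]


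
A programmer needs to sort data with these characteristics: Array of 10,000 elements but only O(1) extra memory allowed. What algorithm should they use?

Best choice: Heapsort
Reason: Heapsort rearranges the array in place using O(1) auxiliary space and still guarantees O(n log n) time; quicksort partitions in place but needs Theta(log n) stack space for recursion (O(n) in the worst case), and mergesort requires O(n) auxiliary space


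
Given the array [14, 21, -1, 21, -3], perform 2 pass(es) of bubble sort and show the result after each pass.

After pass 1: [14, -1, 21, -3, 21] (2 swaps)
After pass 2: [-1, 14, -3, 21, 21] (2 swaps)
Total swaps: 4


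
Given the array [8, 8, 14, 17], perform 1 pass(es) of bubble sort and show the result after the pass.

After pass 1: [8, 8, 14, 17] (0 swaps)
Total swaps: 0


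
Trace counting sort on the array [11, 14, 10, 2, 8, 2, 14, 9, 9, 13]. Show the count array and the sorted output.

Count array: [0, 0, 2, 0, 0, 0, 0, 0, 1, 2, 1, 1, 0, 1, 2]
(count[i] = number of elements equal to i)
Cumulative count: [0, 0, 2, 2, 2, 2, 2, 2, 3, 5, 6, 7, 7, 8, 10]
Sorted: [2, 2, 8, 9, 9, 10, 11, 13, 14, 14]


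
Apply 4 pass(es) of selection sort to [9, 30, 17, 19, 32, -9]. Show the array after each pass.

Pass 1: Select minimum -9 at index 5, swap -> [-9, 30, 17, 19, 32, 9]
Pass 2: Select minimum 9 at index 5, swap -> [-9, 9, 17, 19, 32, 30]
Pass 3: Select minimum 17 at index 2, swap -> [-9, 9, 17, 19, 32, 30]
Pass 4: Select minimum 19 at index 3, swap -> [-9, 9, 17, 19, 32, 30]


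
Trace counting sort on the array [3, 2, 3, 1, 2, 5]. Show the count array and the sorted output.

Count array: [0, 1, 2, 2, 0, 1]
(count[i] = number of elements equal to i)
Cumulative count: [0, 1, 3, 5, 5, 6]
Sorted: [1, 2, 2, 3, 3, 5]


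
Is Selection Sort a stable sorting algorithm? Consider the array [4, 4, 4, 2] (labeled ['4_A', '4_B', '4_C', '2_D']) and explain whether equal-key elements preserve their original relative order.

Trace Selection Sort on the labeled array (the key is the number; the letter only tracks identity):
  Pass 1: minimum of unsorted part is 2_D at index 3; swap it with 4_A at index 0 -> [2_D, 4_B, 4_C, 4_A]
  Pass 2: minimum 4_B is already at index 1; no swap -> [2_D, 4_B, 4_C, 4_A]
  Pass 3: minimum 4_C is already at index 2; no swap -> [2_D, 4_B, 4_C, 4_A]
Final order: [2_D, 4_B, 4_C, 4_A]
Equal keys:
  value 4: originally 4_A, 4_B, 4_C; after sorting 4_B, 4_C, 4_A -> order changed
Equal keys were reordered, so Selection Sort is not stable: the long-range swap that moves the minimum into place can carry an element past an equal key. (One such input is enough; an unstable sort may happen to preserve order on other inputs, but it gives no guarantee.)
Answer: Not stable


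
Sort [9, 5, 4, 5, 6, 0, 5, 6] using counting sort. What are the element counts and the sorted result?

Count array: [1, 0, 0, 0, 1, 3, 2, 0, 0, 1]
(count[i] = number of elements equal to i)
Cumulative count: [1, 1, 1, 1, 2, 5, 7, 7, 7, 8]
Sorted: [0, 4, 5, 5, 5, 6, 6, 9]


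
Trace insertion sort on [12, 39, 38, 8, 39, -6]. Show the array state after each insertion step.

First element 12 is already 'sorted'
Insert 39: shifted 0 elements -> [12, 39, 38, 8, 39, -6]
Insert 38: shifted 1 elements -> [12, 38, 39, 8, 39, -6]
Insert 8: shifted 3 elements -> [8, 12, 38, 39, 39, -6]
Insert 39: shifted 0 elements -> [8, 12, 38, 39, 39, -6]
Insert -6: shifted 5 elements -> [-6, 8, 12, 38, 39, 39]


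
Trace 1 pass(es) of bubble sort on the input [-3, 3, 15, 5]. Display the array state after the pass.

After pass 1: [-3, 3, 5, 15] (1 swaps)
Total swaps: 1


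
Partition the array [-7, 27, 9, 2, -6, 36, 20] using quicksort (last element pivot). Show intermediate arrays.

Partition 1: pivot=20 at index 4 -> [-7, 9, 2, -6, 20, 36, 27]
Partition 2: pivot=-6 at index 1 -> [-7, -6, 2, 9, 20, 36, 27]
Partition 3: pivot=9 at index 3 -> [-7, -6, 2, 9, 20, 36, 27]
Partition 4: pivot=27 at index 5 -> [-7, -6, 2, 9, 20, 27, 36]


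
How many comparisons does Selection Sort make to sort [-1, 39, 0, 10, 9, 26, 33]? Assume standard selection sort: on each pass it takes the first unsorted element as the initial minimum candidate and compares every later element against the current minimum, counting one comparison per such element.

Pass 1: scan indices 1..6 for the minimum = 6 comparison(s); min is -1, place at index 0 -> [-1, 39, 0, 10, 9, 26, 33]
Pass 2: scan indices 2..6 for the minimum = 5 comparison(s); min is 0, place at index 1 -> [-1, 0, 39, 10, 9, 26, 33]
Pass 3: scan indices 3..6 for the minimum = 4 comparison(s); min is 9, place at index 2 -> [-1, 0, 9, 10, 39, 26, 33]
Pass 4: scan indices 4..6 for the minimum = 3 comparison(s); min is 10, place at index 3 -> [-1, 0, 9, 10, 39, 26, 33]
Pass 5: scan indices 5..6 for the minimum = 2 comparison(s); min is 26, place at index 4 -> [-1, 0, 9, 10, 26, 39, 33]
Pass 6: scan indices 6..6 for the minimum = 1 comparison(s); min is 33, place at index 5 -> [-1, 0, 9, 10, 26, 33, 39]
Selection sort always scans the whole unsorted suffix, so the count is (n-1) + (n-2) + ... + 1 = n(n-1)/2 = 7*6/2 = 21 regardless of the input order.
Total comparisons: 6 + 5 + 4 + 3 + 2 + 1 = 21


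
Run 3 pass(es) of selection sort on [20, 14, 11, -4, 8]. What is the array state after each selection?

Pass 1: Select minimum -4 at index 3, swap -> [-4, 14, 11, 20, 8]
Pass 2: Select minimum 8 at index 4, swap -> [-4, 8, 11, 20, 14]
Pass 3: Select minimum 11 at index 2, swap -> [-4, 8, 11, 20, 14]


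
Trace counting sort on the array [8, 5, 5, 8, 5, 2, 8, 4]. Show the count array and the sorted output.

Count array: [0, 0, 1, 0, 1, 3, 0, 0, 3]
(count[i] = number of elements equal to i)
Cumulative count: [0, 0, 1, 1, 2, 5, 5, 5, 8]
Sorted: [2, 4, 5, 5, 5, 8, 8, 8]


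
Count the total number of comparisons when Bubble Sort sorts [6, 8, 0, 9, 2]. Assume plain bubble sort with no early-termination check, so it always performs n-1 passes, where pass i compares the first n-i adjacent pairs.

Pass 1: compare adjacent pairs (0,1)..(3,4) = 4 comparison(s), 2 swap(s) -> [6, 0, 8, 2, 9]
Pass 2: compare adjacent pairs (0,1)..(2,3) = 3 comparison(s), 2 swap(s) -> [0, 6, 2, 8, 9]
Pass 3: compare adjacent pairs (0,1)..(1,2) = 2 comparison(s), 1 swap(s) -> [0, 2, 6, 8, 9]
Pass 4: compare adjacent pairs (0,1)..(0,1) = 1 comparison(s), 0 swap(s) -> [0, 2, 6, 8, 9]
Total comparisons: 4 + 3 + 2 + 1 = 10


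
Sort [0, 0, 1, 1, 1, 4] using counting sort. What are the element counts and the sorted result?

Count array: [2, 3, 0, 0, 1]
(count[i] = number of elements equal to i)
Cumulative count: [2, 5, 5, 5, 6]
Sorted: [0, 0, 1, 1, 1, 4]


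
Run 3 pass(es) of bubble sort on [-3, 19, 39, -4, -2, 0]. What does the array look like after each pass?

After pass 1: [-3, 19, -4, -2, 0, 39] (3 swaps)
After pass 2: [-3, -4, -2, 0, 19, 39] (3 swaps)
After pass 3: [-4, -3, -2, 0, 19, 39] (1 swaps)
Total swaps: 7


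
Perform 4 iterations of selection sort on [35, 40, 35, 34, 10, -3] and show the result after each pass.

Pass 1: Select minimum -3 at index 5, swap -> [-3, 40, 35, 34, 10, 35]
Pass 2: Select minimum 10 at index 4, swap -> [-3, 10, 35, 34, 40, 35]
Pass 3: Select minimum 34 at index 3, swap -> [-3, 10, 34, 35, 40, 35]
Pass 4: Select minimum 35 at index 3, swap -> [-3, 10, 34, 35, 40, 35]


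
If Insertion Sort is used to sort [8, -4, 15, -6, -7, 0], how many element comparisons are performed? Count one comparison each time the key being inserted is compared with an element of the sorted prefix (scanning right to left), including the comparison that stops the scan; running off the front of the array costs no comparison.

Insert -4: 8 > -4 (shift), reached front = 1 comparison(s) -> [-4, 8, 15, -6, -7, 0]
Insert 15: 8 <= 15 (stop) = 1 comparison(s) -> [-4, 8, 15, -6, -7, 0]
Insert -6: 15 > -6 (shift), 8 > -6 (shift), -4 > -6 (shift), reached front = 3 comparison(s) -> [-6, -4, 8, 15, -7, 0]
Insert -7: 15 > -7 (shift), 8 > -7 (shift), -4 > -7 (shift), -6 > -7 (shift), reached front = 4 comparison(s) -> [-7, -6, -4, 8, 15, 0]
Insert 0: 15 > 0 (shift), 8 > 0 (shift), -4 <= 0 (stop) = 3 comparison(s) -> [-7, -6, -4, 0, 8, 15]
Total comparisons: 1 + 1 + 3 + 4 + 3 = 12


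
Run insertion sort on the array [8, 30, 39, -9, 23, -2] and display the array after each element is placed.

First element 8 is already 'sorted'
Insert 30: shifted 0 elements -> [8, 30, 39, -9, 23, -2]
Insert 39: shifted 0 elements -> [8, 30, 39, -9, 23, -2]
Insert -9: shifted 3 elements -> [-9, 8, 30, 39, 23, -2]
Insert 23: shifted 2 elements -> [-9, 8, 23, 30, 39, -2]
Insert -2: shifted 4 elements -> [-9, -2, 8, 23, 30, 39]


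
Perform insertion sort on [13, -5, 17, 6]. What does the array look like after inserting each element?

First element 13 is already 'sorted'
Insert -5: shifted 1 elements -> [-5, 13, 17, 6]
Insert 17: shifted 0 elements -> [-5, 13, 17, 6]
Insert 6: shifted 2 elements -> [-5, 6, 13, 17]


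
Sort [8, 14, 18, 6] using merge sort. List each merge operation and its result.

Divide and conquer:
  Merge [8] + [14] -> [8, 14]
  Merge [18] + [6] -> [6, 18]
  Merge [8, 14] + [6, 18] -> [6, 8, 14, 18]


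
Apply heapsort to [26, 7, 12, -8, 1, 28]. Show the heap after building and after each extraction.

Build heap: [28, 7, 26, -8, 1, 12]
Extract 28: [26, 7, 12, -8, 1, 28]
Extract 26: [12, 7, 1, -8, 26, 28]
Extract 12: [7, -8, 1, 12, 26, 28]
Extract 7: [1, -8, 7, 12, 26, 28]
Extract 1: [-8, 1, 7, 12, 26, 28]


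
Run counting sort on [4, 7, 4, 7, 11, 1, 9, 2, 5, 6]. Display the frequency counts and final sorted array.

Count array: [0, 1, 1, 0, 2, 1, 1, 2, 0, 1, 0, 1]
(count[i] = number of elements equal to i)
Cumulative count: [0, 1, 2, 2, 4, 5, 6, 8, 8, 9, 9, 10]
Sorted: [1, 2, 4, 4, 5, 6, 7, 7, 9, 11]


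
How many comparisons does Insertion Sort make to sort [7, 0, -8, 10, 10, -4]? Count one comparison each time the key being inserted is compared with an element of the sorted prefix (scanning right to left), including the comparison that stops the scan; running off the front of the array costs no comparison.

Insert 0: 7 > 0 (shift), reached front = 1 comparison(s) -> [0, 7, -8, 10, 10, -4]
Insert -8: 7 > -8 (shift), 0 > -8 (shift), reached front = 2 comparison(s) -> [-8, 0, 7, 10, 10, -4]
Insert 10: 7 <= 10 (stop) = 1 comparison(s) -> [-8, 0, 7, 10, 10, -4]
Insert 10: 10 <= 10 (stop) = 1 comparison(s) -> [-8, 0, 7, 10, 10, -4]
Insert -4: 10 > -4 (shift), 10 > -4 (shift), 7 > -4 (shift), 0 > -4 (shift), -8 <= -4 (stop) = 5 comparison(s) -> [-8, -4, 0, 7, 10, 10]
Total comparisons: 1 + 2 + 1 + 1 + 5 = 10


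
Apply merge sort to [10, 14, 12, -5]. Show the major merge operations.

Divide and conquer:
  Merge [10] + [14] -> [10, 14]
  Merge [12] + [-5] -> [-5, 12]
  Merge [10, 14] + [-5, 12] -> [-5, 10, 12, 14]


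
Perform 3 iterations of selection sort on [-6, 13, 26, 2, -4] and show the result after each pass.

Pass 1: Select minimum -6 at index 0, swap -> [-6, 13, 26, 2, -4]
Pass 2: Select minimum -4 at index 4, swap -> [-6, -4, 26, 2, 13]
Pass 3: Select minimum 2 at index 3, swap -> [-6, -4, 2, 26, 13]


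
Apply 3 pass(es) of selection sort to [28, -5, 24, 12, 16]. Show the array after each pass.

Pass 1: Select minimum -5 at index 1, swap -> [-5, 28, 24, 12, 16]
Pass 2: Select minimum 12 at index 3, swap -> [-5, 12, 24, 28, 16]
Pass 3: Select minimum 16 at index 4, swap -> [-5, 12, 16, 28, 24]


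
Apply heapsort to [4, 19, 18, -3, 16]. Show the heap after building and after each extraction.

Build heap: [19, 16, 18, -3, 4]
Extract 19: [18, 16, 4, -3, 19]
Extract 18: [16, -3, 4, 18, 19]
Extract 16: [4, -3, 16, 18, 19]
Extract 4: [-3, 4, 16, 18, 19]


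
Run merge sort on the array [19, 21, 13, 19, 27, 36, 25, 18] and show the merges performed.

Divide and conquer:
  Merge [19] + [21] -> [19, 21]
  Merge [13] + [19] -> [13, 19]
  Merge [19, 21] + [13, 19] -> [13, 19, 19, 21]
  Merge [27] + [36] -> [27, 36]
  Merge [25] + [18] -> [18, 25]
  Merge [27, 36] + [18, 25] -> [18, 25, 27, 36]
  Merge [13, 19, 19, 21] + [18, 25, 27, 36] -> [13, 18, 19, 19, 21, 25, 27, 36]


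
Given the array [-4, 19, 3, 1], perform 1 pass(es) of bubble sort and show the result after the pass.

After pass 1: [-4, 3, 1, 19] (2 swaps)
Total swaps: 2


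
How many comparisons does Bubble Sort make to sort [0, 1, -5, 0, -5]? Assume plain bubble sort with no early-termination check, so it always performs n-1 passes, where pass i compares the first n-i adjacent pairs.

Pass 1: compare adjacent pairs (0,1)..(3,4) = 4 comparison(s), 3 swap(s) -> [0, -5, 0, -5, 1]
Pass 2: compare adjacent pairs (0,1)..(2,3) = 3 comparison(s), 2 swap(s) -> [-5, 0, -5, 0, 1]
Pass 3: compare adjacent pairs (0,1)..(1,2) = 2 comparison(s), 1 swap(s) -> [-5, -5, 0, 0, 1]
Pass 4: compare adjacent pairs (0,1)..(0,1) = 1 comparison(s), 0 swap(s) -> [-5, -5, 0, 0, 1]
Total comparisons: 4 + 3 + 2 + 1 = 10


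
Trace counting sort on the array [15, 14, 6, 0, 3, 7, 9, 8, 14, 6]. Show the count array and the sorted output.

Count array: [1, 0, 0, 1, 0, 0, 2, 1, 1, 1, 0, 0, 0, 0, 2, 1]
(count[i] = number of elements equal to i)
Cumulative count: [1, 1, 1, 2, 2, 2, 4, 5, 6, 7, 7, 7, 7, 7, 9, 10]
Sorted: [0, 3, 6, 6, 7, 8, 9, 14, 14, 15]


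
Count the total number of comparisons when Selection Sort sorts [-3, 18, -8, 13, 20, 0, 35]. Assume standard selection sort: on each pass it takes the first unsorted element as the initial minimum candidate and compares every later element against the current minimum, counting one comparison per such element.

Pass 1: scan indices 1..6 for the minimum = 6 comparison(s); min is -8, place at index 0 -> [-8, 18, -3, 13, 20, 0, 35]
Pass 2: scan indices 2..6 for the minimum = 5 comparison(s); min is -3, place at index 1 -> [-8, -3, 18, 13, 20, 0, 35]
Pass 3: scan indices 3..6 for the minimum = 4 comparison(s); min is 0, place at index 2 -> [-8, -3, 0, 13, 20, 18, 35]
Pass 4: scan indices 4..6 for the minimum = 3 comparison(s); min is 13, place at index 3 -> [-8, -3, 0, 13, 20, 18, 35]
Pass 5: scan indices 5..6 for the minimum = 2 comparison(s); min is 18, place at index 4 -> [-8, -3, 0, 13, 18, 20, 35]
Pass 6: scan indices 6..6 for the minimum = 1 comparison(s); min is 20, place at index 5 -> [-8, -3, 0, 13, 18, 20, 35]
Selection sort always scans the whole unsorted suffix, so the count is (n-1) + (n-2) + ... + 1 = n(n-1)/2 = 7*6/2 = 21 regardless of the input order.
Total comparisons: 6 + 5 + 4 + 3 + 2 + 1 = 21


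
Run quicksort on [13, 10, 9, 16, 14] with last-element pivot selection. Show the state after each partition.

Partition 1: pivot=14 at index 3 -> [13, 10, 9, 14, 16]
Partition 2: pivot=9 at index 0 -> [9, 10, 13, 14, 16]
Partition 3: pivot=13 at index 2 -> [9, 10, 13, 14, 16]


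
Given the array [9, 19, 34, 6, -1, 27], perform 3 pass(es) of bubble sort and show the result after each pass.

After pass 1: [9, 19, 6, -1, 27, 34] (3 swaps)
After pass 2: [9, 6, -1, 19, 27, 34] (2 swaps)
After pass 3: [6, -1, 9, 19, 27, 34] (2 swaps)
Total swaps: 7


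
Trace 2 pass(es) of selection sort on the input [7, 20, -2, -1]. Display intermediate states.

Pass 1: Select minimum -2 at index 2, swap -> [-2, 20, 7, -1]
Pass 2: Select minimum -1 at index 3, swap -> [-2, -1, 7, 20]


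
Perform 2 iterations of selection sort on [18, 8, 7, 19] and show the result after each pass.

Pass 1: Select minimum 7 at index 2, swap -> [7, 8, 18, 19]
Pass 2: Select minimum 8 at index 1, swap -> [7, 8, 18, 19]


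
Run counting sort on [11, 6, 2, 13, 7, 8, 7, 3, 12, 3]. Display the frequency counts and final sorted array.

Count array: [0, 0, 1, 2, 0, 0, 1, 2, 1, 0, 0, 1, 1, 1]
(count[i] = number of elements equal to i)
Cumulative count: [0, 0, 1, 3, 3, 3, 4, 6, 7, 7, 7, 8, 9, 10]
Sorted: [2, 3, 3, 6, 7, 7, 8, 11, 12, 13]


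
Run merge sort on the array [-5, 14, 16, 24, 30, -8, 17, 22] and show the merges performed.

Divide and conquer:
  Merge [-5] + [14] -> [-5, 14]
  Merge [16] + [24] -> [16, 24]
  Merge [-5, 14] + [16, 24] -> [-5, 14, 16, 24]
  Merge [30] + [-8] -> [-8, 30]
  Merge [17] + [22] -> [17, 22]
  Merge [-8, 30] + [17, 22] -> [-8, 17, 22, 30]
  Merge [-5, 14, 16, 24] + [-8, 17, 22, 30] -> [-8, -5, 14, 16, 17, 22, 24, 30]


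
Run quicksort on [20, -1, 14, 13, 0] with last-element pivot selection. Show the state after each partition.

Partition 1: pivot=0 at index 1 -> [-1, 0, 14, 13, 20]
Partition 2: pivot=20 at index 4 -> [-1, 0, 14, 13, 20]
Partition 3: pivot=13 at index 2 -> [-1, 0, 13, 14, 20]


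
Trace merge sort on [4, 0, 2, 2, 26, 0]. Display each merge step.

Divide and conquer:
  Merge [0] + [2] -> [0, 2]
  Merge [4] + [0, 2] -> [0, 2, 4]
  Merge [26] + [0] -> [0, 26]
  Merge [2] + [0, 26] -> [0, 2, 26]
  Merge [0, 2, 4] + [0, 2, 26] -> [0, 0, 2, 2, 4, 26]


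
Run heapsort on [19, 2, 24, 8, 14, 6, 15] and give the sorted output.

Build heap: [24, 14, 19, 8, 2, 6, 15]
Extract 24: [19, 14, 15, 8, 2, 6, 24]
Extract 19: [15, 14, 6, 8, 2, 19, 24]
Extract 15: [14, 8, 6, 2, 15, 19, 24]
Extract 14: [8, 2, 6, 14, 15, 19, 24]
Extract 8: [6, 2, 8, 14, 15, 19, 24]
Extract 6: [2, 6, 8, 14, 15, 19, 24]


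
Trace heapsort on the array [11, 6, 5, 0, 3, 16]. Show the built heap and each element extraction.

Build heap: [16, 6, 11, 0, 3, 5]
Extract 16: [11, 6, 5, 0, 3, 16]
Extract 11: [6, 3, 5, 0, 11, 16]
Extract 6: [5, 3, 0, 6, 11, 16]
Extract 5: [3, 0, 5, 6, 11, 16]
Extract 3: [0, 3, 5, 6, 11, 16]


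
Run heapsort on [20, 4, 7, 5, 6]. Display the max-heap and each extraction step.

Build heap: [20, 6, 7, 5, 4]
Extract 20: [7, 6, 4, 5, 20]
Extract 7: [6, 5, 4, 7, 20]
Extract 6: [5, 4, 6, 7, 20]
Extract 5: [4, 5, 6, 7, 20]


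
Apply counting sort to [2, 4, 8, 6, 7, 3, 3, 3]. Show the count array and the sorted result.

Count array: [0, 0, 1, 3, 1, 0, 1, 1, 1]
(count[i] = number of elements equal to i)
Cumulative count: [0, 0, 1, 4, 5, 5, 6, 7, 8]
Sorted: [2, 3, 3, 3, 4, 6, 7, 8]


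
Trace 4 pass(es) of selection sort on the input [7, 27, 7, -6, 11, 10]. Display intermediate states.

Pass 1: Select minimum -6 at index 3, swap -> [-6, 27, 7, 7, 11, 10]
Pass 2: Select minimum 7 at index 2, swap -> [-6, 7, 27, 7, 11, 10]
Pass 3: Select minimum 7 at index 3, swap -> [-6, 7, 7, 27, 11, 10]
Pass 4: Select minimum 10 at index 5, swap -> [-6, 7, 7, 10, 11, 27]


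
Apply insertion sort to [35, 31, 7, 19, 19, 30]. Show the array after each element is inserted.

First element 35 is already 'sorted'
Insert 31: shifted 1 elements -> [31, 35, 7, 19, 19, 30]
Insert 7: shifted 2 elements -> [7, 31, 35, 19, 19, 30]
Insert 19: shifted 2 elements -> [7, 19, 31, 35, 19, 30]
Insert 19: shifted 2 elements -> [7, 19, 19, 31, 35, 30]
Insert 30: shifted 2 elements -> [7, 19, 19, 30, 31, 35]


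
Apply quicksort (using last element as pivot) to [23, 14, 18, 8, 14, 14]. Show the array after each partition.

Partition 1: pivot=14 at index 3 -> [14, 8, 14, 14, 18, 23]
Partition 2: pivot=14 at index 2 -> [14, 8, 14, 14, 18, 23]
Partition 3: pivot=8 at index 0 -> [8, 14, 14, 14, 18, 23]
Partition 4: pivot=23 at index 5 -> [8, 14, 14, 14, 18, 23]


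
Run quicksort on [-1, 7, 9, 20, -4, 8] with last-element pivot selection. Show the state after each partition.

Partition 1: pivot=8 at index 3 -> [-1, 7, -4, 8, 9, 20]
Partition 2: pivot=-4 at index 0 -> [-4, 7, -1, 8, 9, 20]
Partition 3: pivot=-1 at index 1 -> [-4, -1, 7, 8, 9, 20]
Partition 4: pivot=20 at index 5 -> [-4, -1, 7, 8, 9, 20]


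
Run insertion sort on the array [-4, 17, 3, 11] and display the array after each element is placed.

First element -4 is already 'sorted'
Insert 17: shifted 0 elements -> [-4, 17, 3, 11]
Insert 3: shifted 1 elements -> [-4, 3, 17, 11]
Insert 11: shifted 1 elements -> [-4, 3, 11, 17]


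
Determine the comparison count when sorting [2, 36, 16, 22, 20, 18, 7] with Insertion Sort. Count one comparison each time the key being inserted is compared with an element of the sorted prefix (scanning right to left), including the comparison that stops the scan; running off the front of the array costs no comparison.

Insert 36: 2 <= 36 (stop) = 1 comparison(s) -> [2, 36, 16, 22, 20, 18, 7]
Insert 16: 36 > 16 (shift), 2 <= 16 (stop) = 2 comparison(s) -> [2, 16, 36, 22, 20, 18, 7]
Insert 22: 36 > 22 (shift), 16 <= 22 (stop) = 2 comparison(s) -> [2, 16, 22, 36, 20, 18, 7]
Insert 20: 36 > 20 (shift), 22 > 20 (shift), 16 <= 20 (stop) = 3 comparison(s) -> [2, 16, 20, 22, 36, 18, 7]
Insert 18: 36 > 18 (shift), 22 > 18 (shift), 20 > 18 (shift), 16 <= 18 (stop) = 4 comparison(s) -> [2, 16, 18, 20, 22, 36, 7]
Insert 7: 36 > 7 (shift), 22 > 7 (shift), 20 > 7 (shift), 18 > 7 (shift), 16 > 7 (shift), 2 <= 7 (stop) = 6 comparison(s) -> [2, 7, 16, 18, 20, 22, 36]
Total comparisons: 1 + 2 + 2 + 3 + 4 + 6 = 18


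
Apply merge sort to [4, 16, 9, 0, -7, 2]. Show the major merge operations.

Divide and conquer:
  Merge [16] + [9] -> [9, 16]
  Merge [4] + [9, 16] -> [4, 9, 16]
  Merge [-7] + [2] -> [-7, 2]
  Merge [0] + [-7, 2] -> [-7, 0, 2]
  Merge [4, 9, 16] + [-7, 0, 2] -> [-7, 0, 2, 4, 9, 16]


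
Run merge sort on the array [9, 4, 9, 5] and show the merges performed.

Divide and conquer:
  Merge [9] + [4] -> [4, 9]
  Merge [9] + [5] -> [5, 9]
  Merge [4, 9] + [5, 9] -> [4, 5, 9, 9]


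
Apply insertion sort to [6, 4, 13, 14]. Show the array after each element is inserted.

First element 6 is already 'sorted'
Insert 4: shifted 1 elements -> [4, 6, 13, 14]
Insert 13: shifted 0 elements -> [4, 6, 13, 14]
Insert 14: shifted 0 elements -> [4, 6, 13, 14]


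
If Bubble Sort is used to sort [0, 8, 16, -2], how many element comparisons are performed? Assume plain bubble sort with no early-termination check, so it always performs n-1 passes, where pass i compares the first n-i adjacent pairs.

Pass 1: compare adjacent pairs (0,1)..(2,3) = 3 comparison(s), 1 swap(s) -> [0, 8, -2, 16]
Pass 2: compare adjacent pairs (0,1)..(1,2) = 2 comparison(s), 1 swap(s) -> [0, -2, 8, 16]
Pass 3: compare adjacent pairs (0,1)..(0,1) = 1 comparison(s), 1 swap(s) -> [-2, 0, 8, 16]
Total comparisons: 3 + 2 + 1 = 6


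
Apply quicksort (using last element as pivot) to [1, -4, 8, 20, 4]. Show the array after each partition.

Partition 1: pivot=4 at index 2 -> [1, -4, 4, 20, 8]
Partition 2: pivot=-4 at index 0 -> [-4, 1, 4, 20, 8]
Partition 3: pivot=8 at index 3 -> [-4, 1, 4, 8, 20]


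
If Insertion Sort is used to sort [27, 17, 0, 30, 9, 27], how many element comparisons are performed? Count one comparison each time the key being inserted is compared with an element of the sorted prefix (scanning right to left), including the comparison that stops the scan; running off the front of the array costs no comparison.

Insert 17: 27 > 17 (shift), reached front = 1 comparison(s) -> [17, 27, 0, 30, 9, 27]
Insert 0: 27 > 0 (shift), 17 > 0 (shift), reached front = 2 comparison(s) -> [0, 17, 27, 30, 9, 27]
Insert 30: 27 <= 30 (stop) = 1 comparison(s) -> [0, 17, 27, 30, 9, 27]
Insert 9: 30 > 9 (shift), 27 > 9 (shift), 17 > 9 (shift), 0 <= 9 (stop) = 4 comparison(s) -> [0, 9, 17, 27, 30, 27]
Insert 27: 30 > 27 (shift), 27 <= 27 (stop) = 2 comparison(s) -> [0, 9, 17, 27, 27, 30]
Total comparisons: 1 + 2 + 1 + 4 + 2 = 10
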